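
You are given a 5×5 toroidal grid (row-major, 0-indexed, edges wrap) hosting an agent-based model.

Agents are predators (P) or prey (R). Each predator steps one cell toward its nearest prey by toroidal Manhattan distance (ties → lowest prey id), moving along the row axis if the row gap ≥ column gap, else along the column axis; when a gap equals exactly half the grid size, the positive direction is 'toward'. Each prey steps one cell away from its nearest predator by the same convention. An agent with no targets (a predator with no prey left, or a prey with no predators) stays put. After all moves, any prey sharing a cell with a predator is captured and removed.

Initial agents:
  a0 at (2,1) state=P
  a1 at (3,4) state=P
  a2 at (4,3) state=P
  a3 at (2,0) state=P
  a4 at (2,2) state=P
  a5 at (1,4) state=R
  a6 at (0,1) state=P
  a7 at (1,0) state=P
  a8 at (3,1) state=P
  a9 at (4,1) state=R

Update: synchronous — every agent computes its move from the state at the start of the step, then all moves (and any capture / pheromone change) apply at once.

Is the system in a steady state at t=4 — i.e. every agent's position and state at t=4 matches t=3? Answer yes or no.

yes

t=1: a0@(3,1):P a1@(2,4):P a2@(4,2):P a3@(1,0):P a4@(2,3):P a5@(1,3):R a6@(4,1):P a7@(1,4):P a8@(4,1):P
t=2: a0@(2,1):P a1@(1,4):P a2@(0,2):P a3@(1,4):P a4@(1,3):P a5@(0,3):R a6@(0,1):P a7@(1,3):P a8@(0,1):P
t=3: a0@(1,1):P a1@(0,4):P a2@(0,3):P a3@(0,4):P a4@(0,3):P a6@(0,2):P a7@(0,3):P a8@(0,2):P
t=4: (unchanged — steady state)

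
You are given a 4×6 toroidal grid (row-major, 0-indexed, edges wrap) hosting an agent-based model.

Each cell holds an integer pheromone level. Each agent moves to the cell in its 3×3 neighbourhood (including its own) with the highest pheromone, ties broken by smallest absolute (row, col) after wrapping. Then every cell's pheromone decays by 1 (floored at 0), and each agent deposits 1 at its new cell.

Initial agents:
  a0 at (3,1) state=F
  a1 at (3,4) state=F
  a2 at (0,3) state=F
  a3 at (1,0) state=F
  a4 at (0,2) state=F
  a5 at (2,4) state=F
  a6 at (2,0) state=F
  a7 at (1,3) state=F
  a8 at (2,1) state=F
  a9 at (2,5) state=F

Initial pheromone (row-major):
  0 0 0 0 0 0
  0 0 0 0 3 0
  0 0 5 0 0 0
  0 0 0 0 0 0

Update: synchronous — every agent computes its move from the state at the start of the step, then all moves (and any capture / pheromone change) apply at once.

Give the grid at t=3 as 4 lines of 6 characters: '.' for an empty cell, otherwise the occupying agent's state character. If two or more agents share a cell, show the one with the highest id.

t=1: a0@(2,2) a1@(0,3) a2@(1,4) a3@(0,0) a4@(0,1) a5@(1,4) a6@(1,0) a7@(2,2) a8@(2,2) a9@(1,4) | pheromone: 1 1 0 1 0 0 / 1 0 0 0 5 0 / 0 0 7 0 0 0 / 0 0 0 0 0 0
t=2: a0@(2,2) a1@(1,4) a2@(1,4) a3@(0,0) a4@(0,0) a5@(1,4) a6@(0,0) a7@(2,2) a8@(2,2) a9@(1,4) | pheromone: 3 0 0 0 0 0 / 0 0 0 0 8 0 / 0 0 9 0 0 0 / 0 0 0 0 0 0
t=3: a0@(2,2) a1@(1,4) a2@(1,4) a3@(0,0) a4@(0,0) a5@(1,4) a6@(0,0) a7@(2,2) a8@(2,2) a9@(1,4) | pheromone: 5 0 0 0 0 0 / 0 0 0 0 11 0 / 0 0 11 0 0 0 / 0 0 0 0 0 0

F.....
....F.
..F...
......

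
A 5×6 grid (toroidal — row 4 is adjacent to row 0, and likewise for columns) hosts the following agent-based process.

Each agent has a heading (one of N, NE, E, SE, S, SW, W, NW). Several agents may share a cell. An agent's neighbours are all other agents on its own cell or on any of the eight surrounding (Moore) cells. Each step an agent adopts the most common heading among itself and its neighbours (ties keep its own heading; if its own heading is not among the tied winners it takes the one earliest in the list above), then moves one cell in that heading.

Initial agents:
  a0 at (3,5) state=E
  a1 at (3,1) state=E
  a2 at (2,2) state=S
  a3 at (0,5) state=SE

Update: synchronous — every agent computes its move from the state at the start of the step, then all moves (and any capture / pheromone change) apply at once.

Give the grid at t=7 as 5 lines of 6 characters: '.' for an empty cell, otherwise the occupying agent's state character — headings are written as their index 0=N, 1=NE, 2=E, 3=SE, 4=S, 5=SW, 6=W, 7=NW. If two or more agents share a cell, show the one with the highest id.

t=1: a0@(3,0):E a1@(3,2):E a2@(3,2):S a3@(1,0):SE
t=2: a0@(3,1):E a1@(3,3):E a2@(4,2):S a3@(2,1):SE
t=3: a0@(3,2):E a1@(3,4):E a2@(4,3):E a3@(3,2):SE
t=4: a0@(3,3):E a1@(3,5):E a2@(4,4):E a3@(3,3):E
t=5: a0@(3,4):E a1@(3,0):E a2@(4,5):E a3@(3,4):E
t=6: a0@(3,5):E a1@(3,1):E a2@(4,0):E a3@(3,5):E
t=7: a0@(3,0):E a1@(3,2):E a2@(4,1):E a3@(3,0):E

......
......
......
2.2...
.2....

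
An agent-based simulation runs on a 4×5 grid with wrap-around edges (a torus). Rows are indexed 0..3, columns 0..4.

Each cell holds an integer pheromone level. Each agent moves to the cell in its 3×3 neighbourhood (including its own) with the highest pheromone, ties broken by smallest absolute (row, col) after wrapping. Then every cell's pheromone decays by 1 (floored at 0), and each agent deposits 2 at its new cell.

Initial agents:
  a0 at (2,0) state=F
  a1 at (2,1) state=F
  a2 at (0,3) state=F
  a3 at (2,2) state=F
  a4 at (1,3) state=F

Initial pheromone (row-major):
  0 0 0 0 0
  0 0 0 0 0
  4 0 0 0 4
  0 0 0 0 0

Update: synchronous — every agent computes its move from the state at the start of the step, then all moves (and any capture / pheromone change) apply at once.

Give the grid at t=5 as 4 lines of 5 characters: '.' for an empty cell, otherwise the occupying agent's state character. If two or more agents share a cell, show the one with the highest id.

t=1: a0@(2,0) a1@(2,0) a2@(0,2) a3@(1,1) a4@(2,4) | pheromone: 0 0 2 0 0 / 0 2 0 0 0 / 7 0 0 0 5 / 0 0 0 0 0
t=2: a0@(2,0) a1@(2,0) a2@(0,2) a3@(2,0) a4@(2,0) | pheromone: 0 0 3 0 0 / 0 1 0 0 0 / 14 0 0 0 4 / 0 0 0 0 0
t=3: a0@(2,0) a1@(2,0) a2@(0,2) a3@(2,0) a4@(2,0) | pheromone: 0 0 4 0 0 / 0 0 0 0 0 / 21 0 0 0 3 / 0 0 0 0 0
t=4: a0@(2,0) a1@(2,0) a2@(0,2) a3@(2,0) a4@(2,0) | pheromone: 0 0 5 0 0 / 0 0 0 0 0 / 28 0 0 0 2 / 0 0 0 0 0
t=5: a0@(2,0) a1@(2,0) a2@(0,2) a3@(2,0) a4@(2,0) | pheromone: 0 0 6 0 0 / 0 0 0 0 0 / 35 0 0 0 1 / 0 0 0 0 0

..F..
.....
F....
.....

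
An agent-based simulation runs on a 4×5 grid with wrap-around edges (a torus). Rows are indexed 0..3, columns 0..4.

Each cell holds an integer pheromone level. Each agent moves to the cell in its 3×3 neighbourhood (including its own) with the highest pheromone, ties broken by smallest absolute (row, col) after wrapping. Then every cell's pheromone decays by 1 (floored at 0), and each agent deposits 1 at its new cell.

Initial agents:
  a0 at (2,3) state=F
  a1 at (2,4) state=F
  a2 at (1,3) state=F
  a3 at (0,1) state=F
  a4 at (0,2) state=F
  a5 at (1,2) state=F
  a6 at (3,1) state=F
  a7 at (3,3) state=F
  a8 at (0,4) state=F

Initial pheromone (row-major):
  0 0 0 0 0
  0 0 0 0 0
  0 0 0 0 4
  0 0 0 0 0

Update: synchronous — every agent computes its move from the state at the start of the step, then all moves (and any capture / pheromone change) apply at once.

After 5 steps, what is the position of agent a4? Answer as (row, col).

t=1: a0@(2,4) a1@(2,4) a2@(2,4) a3@(0,0) a4@(0,1) a5@(0,1) a6@(0,0) a7@(2,4) a8@(0,0) | pheromone: 3 2 0 0 0 / 0 0 0 0 0 / 0 0 0 0 7 / 0 0 0 0 0
t=2: a0@(2,4) a1@(2,4) a2@(2,4) a3@(0,0) a4@(0,0) a5@(0,0) a6@(0,0) a7@(2,4) a8@(0,0) | pheromone: 7 1 0 0 0 / 0 0 0 0 0 / 0 0 0 0 10 / 0 0 0 0 0
t=3: a0@(2,4) a1@(2,4) a2@(2,4) a3@(0,0) a4@(0,0) a5@(0,0) a6@(0,0) a7@(2,4) a8@(0,0) | pheromone: 11 0 0 0 0 / 0 0 0 0 0 / 0 0 0 0 13 / 0 0 0 0 0
t=4: a0@(2,4) a1@(2,4) a2@(2,4) a3@(0,0) a4@(0,0) a5@(0,0) a6@(0,0) a7@(2,4) a8@(0,0) | pheromone: 15 0 0 0 0 / 0 0 0 0 0 / 0 0 0 0 16 / 0 0 0 0 0
t=5: a0@(2,4) a1@(2,4) a2@(2,4) a3@(0,0) a4@(0,0) a5@(0,0) a6@(0,0) a7@(2,4) a8@(0,0) | pheromone: 19 0 0 0 0 / 0 0 0 0 0 / 0 0 0 0 19 / 0 0 0 0 0

(0, 0)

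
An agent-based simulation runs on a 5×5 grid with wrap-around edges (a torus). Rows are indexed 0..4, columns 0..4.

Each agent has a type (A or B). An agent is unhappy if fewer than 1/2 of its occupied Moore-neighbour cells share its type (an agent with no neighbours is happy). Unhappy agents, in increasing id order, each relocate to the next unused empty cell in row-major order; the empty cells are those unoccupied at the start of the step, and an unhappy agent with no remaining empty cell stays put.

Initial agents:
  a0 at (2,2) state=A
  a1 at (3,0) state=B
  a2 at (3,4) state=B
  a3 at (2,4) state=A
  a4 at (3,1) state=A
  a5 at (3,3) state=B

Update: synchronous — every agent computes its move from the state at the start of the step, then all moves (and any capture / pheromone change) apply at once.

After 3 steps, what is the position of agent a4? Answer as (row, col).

t=1: a0@(2,2):A a1@(0,0):B a2@(3,4):B a3@(0,1):A a4@(3,1):A a5@(0,2):B
t=2: a0@(2,2):A a1@(0,3):B a2@(3,4):B a3@(0,4):A a4@(3,1):A a5@(1,0):B
t=3: a0@(2,2):A a1@(0,0):B a2@(3,4):B a3@(0,1):A a4@(3,1):A a5@(0,2):B

(3, 1)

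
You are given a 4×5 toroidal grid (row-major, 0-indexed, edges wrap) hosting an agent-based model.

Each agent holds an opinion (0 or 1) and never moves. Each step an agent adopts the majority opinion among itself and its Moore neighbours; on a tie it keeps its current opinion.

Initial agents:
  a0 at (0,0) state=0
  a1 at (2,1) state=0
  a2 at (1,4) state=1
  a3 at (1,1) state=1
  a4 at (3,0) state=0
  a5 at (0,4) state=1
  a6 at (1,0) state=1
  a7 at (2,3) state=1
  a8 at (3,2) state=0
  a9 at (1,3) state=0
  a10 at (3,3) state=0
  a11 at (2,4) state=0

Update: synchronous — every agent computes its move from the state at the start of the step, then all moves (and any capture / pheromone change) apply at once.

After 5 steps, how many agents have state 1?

5

t=1: a0@(0,0):1 a1@(2,1):0 a2@(1,4):1 a3@(1,1):1 a4@(3,0):0 a5@(0,4):0 a6@(1,0):1 a7@(2,3):0 a8@(3,2):0 a9@(1,3):1 a10@(3,3):0 a11@(2,4):0
t=2: a0@(0,0):1 a1@(2,1):0 a2@(1,4):1 a3@(1,1):1 a4@(3,0):0 a5@(0,4):1 a6@(1,0):1 a7@(2,3):0 a8@(3,2):0 a9@(1,3):0 a10@(3,3):0 a11@(2,4):0
t=3: (unchanged — steady state)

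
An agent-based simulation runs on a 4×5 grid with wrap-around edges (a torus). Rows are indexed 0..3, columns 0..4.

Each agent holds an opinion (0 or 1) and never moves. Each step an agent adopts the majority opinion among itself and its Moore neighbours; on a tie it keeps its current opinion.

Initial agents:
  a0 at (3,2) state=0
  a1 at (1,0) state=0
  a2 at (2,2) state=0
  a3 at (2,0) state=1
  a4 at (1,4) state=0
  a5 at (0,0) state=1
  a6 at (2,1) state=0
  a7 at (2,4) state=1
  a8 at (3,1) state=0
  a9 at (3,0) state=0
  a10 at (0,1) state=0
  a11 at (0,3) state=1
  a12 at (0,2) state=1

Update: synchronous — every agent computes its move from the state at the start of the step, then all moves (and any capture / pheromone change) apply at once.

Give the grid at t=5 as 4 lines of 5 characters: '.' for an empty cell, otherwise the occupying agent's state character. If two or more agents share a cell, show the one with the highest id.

t=1: a0@(3,2):0 a1@(1,0):0 a2@(2,2):0 a3@(2,0):0 a4@(1,4):1 a5@(0,0):0 a6@(2,1):0 a7@(2,4):0 a8@(3,1):0 a9@(3,0):0 a10@(0,1):0 a11@(0,3):1 a12@(0,2):0
t=2: a0@(3,2):0 a1@(1,0):0 a2@(2,2):0 a3@(2,0):0 a4@(1,4):0 a5@(0,0):0 a6@(2,1):0 a7@(2,4):0 a8@(3,1):0 a9@(3,0):0 a10@(0,1):0 a11@(0,3):1 a12@(0,2):0
t=3: a0@(3,2):0 a1@(1,0):0 a2@(2,2):0 a3@(2,0):0 a4@(1,4):0 a5@(0,0):0 a6@(2,1):0 a7@(2,4):0 a8@(3,1):0 a9@(3,0):0 a10@(0,1):0 a11@(0,3):0 a12@(0,2):0
t=4: (unchanged — steady state)

0000.
0...0
000.0
000..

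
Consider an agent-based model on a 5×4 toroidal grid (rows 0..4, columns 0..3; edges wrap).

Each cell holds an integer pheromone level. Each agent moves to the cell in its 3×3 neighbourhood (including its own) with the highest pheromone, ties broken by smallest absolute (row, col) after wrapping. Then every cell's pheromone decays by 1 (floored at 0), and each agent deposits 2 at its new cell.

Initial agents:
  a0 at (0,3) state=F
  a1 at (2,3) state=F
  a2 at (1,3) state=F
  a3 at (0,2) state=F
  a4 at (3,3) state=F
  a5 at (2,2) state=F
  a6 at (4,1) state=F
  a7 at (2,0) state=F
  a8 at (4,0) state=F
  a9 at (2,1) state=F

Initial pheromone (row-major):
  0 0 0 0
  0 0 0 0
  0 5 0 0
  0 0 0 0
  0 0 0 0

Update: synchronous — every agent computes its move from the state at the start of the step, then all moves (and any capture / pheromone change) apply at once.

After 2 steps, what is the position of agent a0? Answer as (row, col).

t=1: a0@(0,0) a1@(1,0) a2@(0,0) a3@(0,1) a4@(2,0) a5@(2,1) a6@(0,0) a7@(2,1) a8@(0,0) a9@(2,1) | pheromone: 8 2 0 0 / 2 0 0 0 / 2 10 0 0 / 0 0 0 0 / 0 0 0 0
t=2: a0@(0,0) a1@(2,1) a2@(0,0) a3@(0,0) a4@(2,1) a5@(2,1) a6@(0,0) a7@(2,1) a8@(0,0) a9@(2,1) | pheromone: 17 1 0 0 / 1 0 0 0 / 1 19 0 0 / 0 0 0 0 / 0 0 0 0

(0, 0)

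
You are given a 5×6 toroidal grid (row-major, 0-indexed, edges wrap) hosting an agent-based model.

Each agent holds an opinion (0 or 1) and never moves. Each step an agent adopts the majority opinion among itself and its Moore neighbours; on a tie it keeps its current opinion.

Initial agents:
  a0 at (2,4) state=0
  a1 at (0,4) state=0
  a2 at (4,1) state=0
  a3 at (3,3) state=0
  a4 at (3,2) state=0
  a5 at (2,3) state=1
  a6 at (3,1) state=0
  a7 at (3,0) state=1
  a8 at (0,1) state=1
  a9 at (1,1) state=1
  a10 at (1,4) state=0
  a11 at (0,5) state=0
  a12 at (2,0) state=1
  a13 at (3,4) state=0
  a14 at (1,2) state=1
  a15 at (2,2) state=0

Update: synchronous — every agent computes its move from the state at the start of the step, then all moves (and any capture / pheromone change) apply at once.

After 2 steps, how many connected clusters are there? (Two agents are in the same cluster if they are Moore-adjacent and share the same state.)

2

t=1: a0@(2,4):0 a1@(0,4):0 a2@(4,1):0 a3@(3,3):0 a4@(3,2):0 a5@(2,3):0 a6@(3,1):0 a7@(3,0):1 a8@(0,1):1 a9@(1,1):1 a10@(1,4):0 a11@(0,5):0 a12@(2,0):1 a13@(3,4):0 a14@(1,2):1 a15@(2,2):0
t=2: (unchanged — steady state)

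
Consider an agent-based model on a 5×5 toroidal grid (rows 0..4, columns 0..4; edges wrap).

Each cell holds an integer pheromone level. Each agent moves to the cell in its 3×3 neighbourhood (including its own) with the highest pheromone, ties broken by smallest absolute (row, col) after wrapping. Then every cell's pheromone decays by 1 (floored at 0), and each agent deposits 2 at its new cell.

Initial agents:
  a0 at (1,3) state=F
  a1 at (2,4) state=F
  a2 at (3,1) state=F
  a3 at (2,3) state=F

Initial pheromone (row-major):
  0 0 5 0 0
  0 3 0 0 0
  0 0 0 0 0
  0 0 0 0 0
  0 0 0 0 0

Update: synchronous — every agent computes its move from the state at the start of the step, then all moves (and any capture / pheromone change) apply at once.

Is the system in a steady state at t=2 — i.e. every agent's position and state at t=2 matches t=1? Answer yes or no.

t=1: a0@(0,2) a1@(1,0) a2@(2,0) a3@(1,2) | pheromone: 0 0 6 0 0 / 2 2 2 0 0 / 2 0 0 0 0 / 0 0 0 0 0 / 0 0 0 0 0
t=2: a0@(0,2) a1@(1,0) a2@(1,0) a3@(0,2) | pheromone: 0 0 9 0 0 / 5 1 1 0 0 / 1 0 0 0 0 / 0 0 0 0 0 / 0 0 0 0 0

no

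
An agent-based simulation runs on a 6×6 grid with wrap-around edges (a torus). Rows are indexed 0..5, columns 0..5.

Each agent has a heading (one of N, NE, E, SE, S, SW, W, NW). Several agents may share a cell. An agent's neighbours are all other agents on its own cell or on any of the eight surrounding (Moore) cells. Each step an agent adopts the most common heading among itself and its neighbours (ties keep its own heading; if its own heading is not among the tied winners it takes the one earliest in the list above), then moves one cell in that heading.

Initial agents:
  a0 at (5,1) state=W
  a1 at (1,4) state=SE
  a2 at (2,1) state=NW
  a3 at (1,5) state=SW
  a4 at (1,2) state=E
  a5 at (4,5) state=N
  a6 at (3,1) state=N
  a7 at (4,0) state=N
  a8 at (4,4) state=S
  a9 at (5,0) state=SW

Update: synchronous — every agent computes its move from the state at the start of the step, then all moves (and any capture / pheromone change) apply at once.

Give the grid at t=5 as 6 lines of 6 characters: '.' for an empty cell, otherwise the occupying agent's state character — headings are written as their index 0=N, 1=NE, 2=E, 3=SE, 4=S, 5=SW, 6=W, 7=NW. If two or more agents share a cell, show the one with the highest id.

0.....
......
......
....0.
.0..00
0...00

t=1: a0@(5,0):W a1@(2,5):SE a2@(1,0):NW a3@(2,4):SW a4@(1,3):E a5@(3,5):N a6@(2,1):N a7@(3,0):N a8@(5,4):S a9@(4,0):N
t=2: a0@(5,5):W a1@(1,5):N a2@(0,5):NW a3@(3,3):SW a4@(1,4):E a5@(2,5):N a6@(1,1):N a7@(2,0):N a8@(0,4):S a9@(3,0):N
t=3: a0@(5,4):W a1@(0,5):N a2@(5,4):NW a3@(4,2):SW a4@(0,4):N a5@(1,5):N a6@(0,1):N a7@(1,0):N a8@(1,4):S a9@(2,0):N
t=4: a0@(4,4):N a1@(5,5):N a2@(4,4):N a3@(5,1):SW a4@(5,4):N a5@(0,5):N a6@(5,1):N a7@(0,0):N a8@(0,4):N a9@(1,0):N
t=5: a0@(3,4):N a1@(4,5):N a2@(3,4):N a3@(4,1):N a4@(4,4):N a5@(5,5):N a6@(4,1):N a7@(5,0):N a8@(5,4):N a9@(0,0):N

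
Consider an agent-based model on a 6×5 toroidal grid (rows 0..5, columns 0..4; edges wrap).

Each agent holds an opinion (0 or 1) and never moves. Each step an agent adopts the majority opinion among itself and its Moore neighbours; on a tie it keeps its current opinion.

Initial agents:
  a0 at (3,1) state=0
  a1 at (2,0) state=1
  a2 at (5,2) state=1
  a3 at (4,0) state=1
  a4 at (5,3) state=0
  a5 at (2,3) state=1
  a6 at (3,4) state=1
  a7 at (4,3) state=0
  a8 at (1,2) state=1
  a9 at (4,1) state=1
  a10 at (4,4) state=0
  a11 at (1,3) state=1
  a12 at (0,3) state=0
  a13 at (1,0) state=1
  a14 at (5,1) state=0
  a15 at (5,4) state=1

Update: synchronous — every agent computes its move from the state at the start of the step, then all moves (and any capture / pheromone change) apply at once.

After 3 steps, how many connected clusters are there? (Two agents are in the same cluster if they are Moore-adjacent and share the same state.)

2

t=1: a0@(3,1):1 a1@(2,0):1 a2@(5,2):0 a3@(4,0):1 a4@(5,3):0 a5@(2,3):1 a6@(3,4):1 a7@(4,3):0 a8@(1,2):1 a9@(4,1):1 a10@(4,4):0 a11@(1,3):1 a12@(0,3):1 a13@(1,0):1 a14@(5,1):1 a15@(5,4):0
t=2: (unchanged — steady state)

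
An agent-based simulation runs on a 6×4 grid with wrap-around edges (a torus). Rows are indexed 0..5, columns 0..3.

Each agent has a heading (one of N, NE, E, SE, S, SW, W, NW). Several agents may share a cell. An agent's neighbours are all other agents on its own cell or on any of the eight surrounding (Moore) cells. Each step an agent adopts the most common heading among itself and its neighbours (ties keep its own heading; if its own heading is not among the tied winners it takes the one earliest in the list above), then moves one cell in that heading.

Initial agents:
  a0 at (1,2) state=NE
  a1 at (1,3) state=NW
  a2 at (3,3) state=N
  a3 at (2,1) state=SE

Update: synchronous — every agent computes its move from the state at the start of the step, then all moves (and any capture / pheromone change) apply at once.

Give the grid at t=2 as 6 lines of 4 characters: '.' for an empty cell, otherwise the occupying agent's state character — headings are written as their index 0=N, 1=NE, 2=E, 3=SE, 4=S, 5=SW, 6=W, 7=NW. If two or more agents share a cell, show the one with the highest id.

....
...0
....
....
...3
17..

t=1: a0@(0,3):NE a1@(0,2):NW a2@(2,3):N a3@(3,2):SE
t=2: a0@(5,0):NE a1@(5,1):NW a2@(1,3):N a3@(4,3):SE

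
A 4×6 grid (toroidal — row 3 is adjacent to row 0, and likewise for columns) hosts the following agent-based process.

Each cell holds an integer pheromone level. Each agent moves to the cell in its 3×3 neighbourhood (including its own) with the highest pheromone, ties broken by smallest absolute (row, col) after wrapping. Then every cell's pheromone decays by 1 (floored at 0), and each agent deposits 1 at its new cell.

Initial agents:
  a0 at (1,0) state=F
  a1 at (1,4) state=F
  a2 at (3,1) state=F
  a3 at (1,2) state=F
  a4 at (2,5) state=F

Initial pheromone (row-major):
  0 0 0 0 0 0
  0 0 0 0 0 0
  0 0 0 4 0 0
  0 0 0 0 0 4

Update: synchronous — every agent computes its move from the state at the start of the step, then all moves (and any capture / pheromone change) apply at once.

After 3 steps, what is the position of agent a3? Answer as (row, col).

t=1: a0@(0,0) a1@(2,3) a2@(0,0) a3@(2,3) a4@(3,5) | pheromone: 2 0 0 0 0 0 / 0 0 0 0 0 0 / 0 0 0 5 0 0 / 0 0 0 0 0 4
t=2: a0@(3,5) a1@(2,3) a2@(3,5) a3@(2,3) a4@(3,5) | pheromone: 1 0 0 0 0 0 / 0 0 0 0 0 0 / 0 0 0 6 0 0 / 0 0 0 0 0 6
t=3: a0@(3,5) a1@(2,3) a2@(3,5) a3@(2,3) a4@(3,5) | pheromone: 0 0 0 0 0 0 / 0 0 0 0 0 0 / 0 0 0 7 0 0 / 0 0 0 0 0 8

(2, 3)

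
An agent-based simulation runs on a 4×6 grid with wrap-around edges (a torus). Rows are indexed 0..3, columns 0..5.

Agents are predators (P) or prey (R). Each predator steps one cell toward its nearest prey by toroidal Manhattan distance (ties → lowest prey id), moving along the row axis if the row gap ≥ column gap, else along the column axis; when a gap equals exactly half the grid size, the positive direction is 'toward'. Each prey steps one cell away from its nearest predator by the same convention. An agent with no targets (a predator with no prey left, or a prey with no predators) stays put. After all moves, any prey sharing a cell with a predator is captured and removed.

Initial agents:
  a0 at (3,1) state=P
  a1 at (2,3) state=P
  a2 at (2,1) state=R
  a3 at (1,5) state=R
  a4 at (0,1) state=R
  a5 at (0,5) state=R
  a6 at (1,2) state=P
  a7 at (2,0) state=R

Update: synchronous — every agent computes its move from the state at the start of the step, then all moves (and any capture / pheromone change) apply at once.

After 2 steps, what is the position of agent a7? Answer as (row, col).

(0, 0)

t=1: a0@(2,1):P a1@(2,2):P a2@(1,1):R a3@(1,0):R a4@(1,1):R a5@(0,4):R a6@(2,2):P a7@(1,0):R
t=2: a0@(1,1):P a1@(1,2):P a2@(0,1):R a3@(0,0):R a4@(0,1):R a5@(3,4):R a6@(1,2):P a7@(0,0):R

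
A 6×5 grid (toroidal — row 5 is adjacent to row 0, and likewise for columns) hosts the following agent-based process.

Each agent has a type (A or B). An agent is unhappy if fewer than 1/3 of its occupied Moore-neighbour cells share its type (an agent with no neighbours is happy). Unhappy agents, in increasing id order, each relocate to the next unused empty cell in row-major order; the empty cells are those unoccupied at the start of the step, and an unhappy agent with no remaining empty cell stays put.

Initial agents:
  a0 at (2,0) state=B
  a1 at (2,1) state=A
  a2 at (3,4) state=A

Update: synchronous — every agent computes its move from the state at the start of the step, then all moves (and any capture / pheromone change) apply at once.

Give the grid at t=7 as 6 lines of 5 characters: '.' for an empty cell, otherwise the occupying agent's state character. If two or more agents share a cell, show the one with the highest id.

t=1: a0@(0,0):B a1@(0,1):A a2@(0,2):A
t=2: a0@(0,3):B a1@(0,1):A a2@(0,2):A
t=3: a0@(0,0):B a1@(0,1):A a2@(0,2):A
t=4: a0@(0,3):B a1@(0,1):A a2@(0,2):A
t=5: a0@(0,0):B a1@(0,1):A a2@(0,2):A
t=6: a0@(0,3):B a1@(0,1):A a2@(0,2):A
t=7: a0@(0,0):B a1@(0,1):A a2@(0,2):A

BAA..
.....
.....
.....
.....
.....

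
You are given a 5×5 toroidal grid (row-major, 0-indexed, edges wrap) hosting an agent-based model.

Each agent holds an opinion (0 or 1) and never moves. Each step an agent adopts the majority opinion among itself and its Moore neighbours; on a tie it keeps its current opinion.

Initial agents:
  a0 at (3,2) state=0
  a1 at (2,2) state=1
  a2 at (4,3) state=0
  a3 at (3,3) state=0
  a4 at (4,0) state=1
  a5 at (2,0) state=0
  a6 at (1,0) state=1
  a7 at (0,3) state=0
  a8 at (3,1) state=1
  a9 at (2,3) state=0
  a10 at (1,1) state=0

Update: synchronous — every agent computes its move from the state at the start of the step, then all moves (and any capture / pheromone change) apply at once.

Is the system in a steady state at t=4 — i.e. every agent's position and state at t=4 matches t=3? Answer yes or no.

yes

t=1: a0@(3,2):0 a1@(2,2):0 a2@(4,3):0 a3@(3,3):0 a4@(4,0):1 a5@(2,0):0 a6@(1,0):0 a7@(0,3):0 a8@(3,1):1 a9@(2,3):0 a10@(1,1):0
t=2: a0@(3,2):0 a1@(2,2):0 a2@(4,3):0 a3@(3,3):0 a4@(4,0):1 a5@(2,0):0 a6@(1,0):0 a7@(0,3):0 a8@(3,1):0 a9@(2,3):0 a10@(1,1):0
t=3: (unchanged — steady state)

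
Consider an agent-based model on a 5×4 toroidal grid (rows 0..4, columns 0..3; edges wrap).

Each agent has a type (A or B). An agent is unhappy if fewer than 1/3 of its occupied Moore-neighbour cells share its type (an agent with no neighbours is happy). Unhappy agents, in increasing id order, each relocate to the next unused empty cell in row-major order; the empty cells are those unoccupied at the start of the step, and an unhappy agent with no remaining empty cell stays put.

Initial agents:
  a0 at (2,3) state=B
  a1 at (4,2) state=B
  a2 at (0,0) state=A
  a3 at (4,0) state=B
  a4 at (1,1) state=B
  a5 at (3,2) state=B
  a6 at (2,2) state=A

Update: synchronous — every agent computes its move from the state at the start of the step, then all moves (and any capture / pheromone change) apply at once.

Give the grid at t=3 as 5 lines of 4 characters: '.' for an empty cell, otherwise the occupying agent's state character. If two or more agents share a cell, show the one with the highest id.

t=1: a0@(2,3):B a1@(4,2):B a2@(0,1):A a3@(0,2):B a4@(0,3):B a5@(3,2):B a6@(1,0):A
t=2: (unchanged — steady state)

.ABB
A...
...B
..B.
..B.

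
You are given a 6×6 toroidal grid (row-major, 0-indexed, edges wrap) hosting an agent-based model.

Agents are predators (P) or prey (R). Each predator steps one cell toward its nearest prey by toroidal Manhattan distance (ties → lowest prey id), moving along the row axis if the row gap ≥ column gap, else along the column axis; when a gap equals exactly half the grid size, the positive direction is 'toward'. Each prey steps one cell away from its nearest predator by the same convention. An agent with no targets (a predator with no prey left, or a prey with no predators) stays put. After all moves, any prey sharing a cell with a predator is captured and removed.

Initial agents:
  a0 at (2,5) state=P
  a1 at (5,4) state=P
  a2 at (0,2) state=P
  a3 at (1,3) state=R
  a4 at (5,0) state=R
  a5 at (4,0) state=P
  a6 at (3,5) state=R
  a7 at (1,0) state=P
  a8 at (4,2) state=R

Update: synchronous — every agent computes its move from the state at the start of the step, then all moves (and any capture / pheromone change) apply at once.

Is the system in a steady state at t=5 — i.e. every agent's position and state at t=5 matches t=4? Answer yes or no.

t=1: a0@(3,5):P a1@(5,5):P a2@(1,2):P a3@(2,3):R a5@(5,0):P a6@(4,5):R a7@(0,0):P a8@(3,2):R
t=2: a0@(4,5):P a1@(4,5):P a2@(2,2):P a3@(3,3):R a5@(4,0):P a6@(5,5):R a7@(5,0):P a8@(4,2):R
t=3: a0@(5,5):P a1@(5,5):P a2@(3,2):P a3@(4,3):R a5@(5,0):P a6@(0,5):R a7@(5,5):P a8@(5,2):R
t=4: a0@(0,5):P a1@(0,5):P a2@(4,2):P a3@(5,3):R a5@(0,0):P a6@(1,5):R a7@(0,5):P a8@(0,2):R
t=5: a0@(1,5):P a1@(1,5):P a2@(5,2):P a3@(0,3):R a5@(1,0):P a6@(2,5):R a7@(1,5):P a8@(1,2):R

no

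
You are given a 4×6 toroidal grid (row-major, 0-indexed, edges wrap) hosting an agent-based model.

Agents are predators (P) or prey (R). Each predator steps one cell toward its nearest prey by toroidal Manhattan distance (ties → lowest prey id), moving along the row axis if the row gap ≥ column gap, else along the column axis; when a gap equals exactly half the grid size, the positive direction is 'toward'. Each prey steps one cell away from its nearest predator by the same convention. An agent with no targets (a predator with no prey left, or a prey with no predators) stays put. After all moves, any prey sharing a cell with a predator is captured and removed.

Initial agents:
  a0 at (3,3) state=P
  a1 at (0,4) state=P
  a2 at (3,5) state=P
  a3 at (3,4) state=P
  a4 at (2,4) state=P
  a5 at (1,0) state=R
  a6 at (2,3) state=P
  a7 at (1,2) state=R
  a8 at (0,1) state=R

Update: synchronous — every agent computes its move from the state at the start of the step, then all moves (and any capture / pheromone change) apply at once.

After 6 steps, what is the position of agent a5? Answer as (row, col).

t=1: a0@(0,3):P a1@(0,5):P a2@(0,5):P a3@(0,4):P a4@(2,5):P a5@(1,1):R a6@(1,3):P a7@(0,2):R a8@(0,0):R
t=2: a0@(0,2):P a1@(0,0):P a2@(0,0):P a3@(0,3):P a4@(2,0):P a5@(1,0):R a6@(1,2):P a7@(0,1):R a8@(0,1):R
t=3: a0@(0,1):P a1@(1,0):P a2@(1,0):P a3@(0,2):P a4@(1,0):P a5@(2,0):R a6@(1,1):P a7@(0,0):R a8@(0,0):R
t=4: a0@(0,0):P a1@(2,0):P a2@(2,0):P a3@(0,1):P a4@(2,0):P a5@(3,0):R a6@(2,1):P a7@(0,5):R a8@(0,5):R
t=5: a0@(3,0):P a1@(3,0):P a2@(3,0):P a3@(3,1):P a4@(3,0):P a5@(2,0):R a6@(3,1):P a7@(0,4):R a8@(0,4):R
t=6: a0@(2,0):P a1@(2,0):P a2@(2,0):P a3@(2,1):P a4@(2,0):P a5@(1,0):R a6@(2,1):P a7@(0,3):R a8@(0,3):R

(1, 0)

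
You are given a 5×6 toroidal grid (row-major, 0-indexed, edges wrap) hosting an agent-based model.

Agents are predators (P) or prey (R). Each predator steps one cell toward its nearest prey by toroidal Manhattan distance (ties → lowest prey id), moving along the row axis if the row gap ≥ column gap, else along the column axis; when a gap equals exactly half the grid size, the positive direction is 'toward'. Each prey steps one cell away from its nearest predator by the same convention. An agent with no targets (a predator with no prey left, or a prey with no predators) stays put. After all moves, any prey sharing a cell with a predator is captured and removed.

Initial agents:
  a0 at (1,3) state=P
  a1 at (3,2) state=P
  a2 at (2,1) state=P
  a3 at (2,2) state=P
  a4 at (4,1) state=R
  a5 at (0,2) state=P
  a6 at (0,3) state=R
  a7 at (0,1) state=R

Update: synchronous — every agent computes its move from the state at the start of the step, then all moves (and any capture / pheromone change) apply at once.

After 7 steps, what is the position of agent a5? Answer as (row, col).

t=1: a0@(0,3):P a1@(4,2):P a2@(3,1):P a3@(3,2):P a4@(0,1):R a5@(0,3):P a6@(4,3):R a7@(0,0):R
t=2: a0@(4,3):P a1@(4,3):P a2@(4,1):P a3@(4,2):P a4@(0,0):R a5@(4,3):P a6@(3,3):R a7@(0,5):R
t=3: a0@(3,3):P a1@(3,3):P a2@(0,1):P a3@(3,2):P a4@(1,0):R a5@(3,3):P a6@(2,3):R a7@(0,0):R
t=4: a0@(2,3):P a1@(2,3):P a2@(0,0):P a3@(2,2):P a4@(2,0):R a5@(2,3):P a6@(1,3):R a7@(0,5):R
t=5: a0@(1,3):P a1@(1,3):P a2@(0,5):P a3@(2,1):P a4@(3,0):R a5@(1,3):P a6@(0,3):R a7@(0,4):R
t=6: a0@(0,3):P a1@(0,3):P a2@(0,4):P a3@(3,1):P a4@(4,0):R a5@(0,3):P a6@(4,3):R
t=7: a0@(4,3):P a1@(4,3):P a2@(4,4):P a3@(4,1):P a4@(0,0):R a5@(4,3):P a6@(3,3):R

(4, 3)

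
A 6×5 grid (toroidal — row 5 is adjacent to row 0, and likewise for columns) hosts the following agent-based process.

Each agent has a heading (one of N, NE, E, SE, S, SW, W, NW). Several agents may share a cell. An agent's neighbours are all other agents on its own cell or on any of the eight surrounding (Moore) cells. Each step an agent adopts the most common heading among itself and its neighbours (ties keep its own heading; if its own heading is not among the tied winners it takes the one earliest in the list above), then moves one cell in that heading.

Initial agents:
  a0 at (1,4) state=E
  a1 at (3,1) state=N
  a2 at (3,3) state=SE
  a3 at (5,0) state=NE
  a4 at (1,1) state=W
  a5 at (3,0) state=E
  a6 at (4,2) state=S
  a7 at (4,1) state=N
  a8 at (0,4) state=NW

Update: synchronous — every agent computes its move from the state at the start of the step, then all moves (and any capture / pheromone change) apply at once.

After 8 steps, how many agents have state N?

9

t=1: a0@(1,0):E a1@(2,1):N a2@(4,4):SE a3@(4,1):NE a4@(1,0):W a5@(2,0):N a6@(3,2):N a7@(3,1):N a8@(5,3):NW
t=2: a0@(0,0):N a1@(1,1):N a2@(5,0):SE a3@(3,1):N a4@(0,0):N a5@(1,0):N a6@(2,2):N a7@(2,1):N a8@(4,2):NW
t=3: a0@(5,0):N a1@(0,1):N a2@(4,0):N a3@(2,1):N a4@(5,0):N a5@(0,0):N a6@(1,2):N a7@(1,1):N a8@(3,1):NW
t=4: a0@(4,0):N a1@(5,1):N a2@(3,0):N a3@(1,1):N a4@(4,0):N a5@(5,0):N a6@(0,2):N a7@(0,1):N a8@(2,1):N
t=5: a0@(3,0):N a1@(4,1):N a2@(2,0):N a3@(0,1):N a4@(3,0):N a5@(4,0):N a6@(5,2):N a7@(5,1):N a8@(1,1):N
t=6: a0@(2,0):N a1@(3,1):N a2@(1,0):N a3@(5,1):N a4@(2,0):N a5@(3,0):N a6@(4,2):N a7@(4,1):N a8@(0,1):N
t=7: a0@(1,0):N a1@(2,1):N a2@(0,0):N a3@(4,1):N a4@(1,0):N a5@(2,0):N a6@(3,2):N a7@(3,1):N a8@(5,1):N
t=8: a0@(0,0):N a1@(1,1):N a2@(5,0):N a3@(3,1):N a4@(0,0):N a5@(1,0):N a6@(2,2):N a7@(2,1):N a8@(4,1):N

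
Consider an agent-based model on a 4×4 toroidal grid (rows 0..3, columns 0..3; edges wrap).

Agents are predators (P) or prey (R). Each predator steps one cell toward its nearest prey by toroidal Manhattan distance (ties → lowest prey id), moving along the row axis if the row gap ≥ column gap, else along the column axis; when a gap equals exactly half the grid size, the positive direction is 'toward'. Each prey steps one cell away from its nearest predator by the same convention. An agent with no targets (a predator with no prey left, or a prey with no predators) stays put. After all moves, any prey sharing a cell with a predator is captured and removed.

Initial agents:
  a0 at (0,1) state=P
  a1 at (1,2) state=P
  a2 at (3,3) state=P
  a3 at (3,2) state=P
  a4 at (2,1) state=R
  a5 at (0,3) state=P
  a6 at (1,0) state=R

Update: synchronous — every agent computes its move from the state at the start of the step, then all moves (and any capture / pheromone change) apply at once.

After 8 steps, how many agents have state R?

t=1: a0@(1,1):P a1@(2,2):P a2@(3,0):P a3@(2,2):P a5@(1,3):P a6@(2,0):R
t=2: a0@(2,1):P a1@(2,3):P a2@(2,0):P a3@(2,3):P a5@(2,3):P a6@(1,0):R
t=3: a0@(1,1):P a1@(1,3):P a2@(1,0):P a3@(1,3):P a5@(1,3):P a6@(0,0):R
t=4: a0@(0,1):P a1@(0,3):P a2@(0,0):P a3@(0,3):P a5@(0,3):P a6@(3,0):R
t=5: a0@(3,1):P a1@(3,3):P a2@(3,0):P a3@(3,3):P a5@(3,3):P a6@(2,0):R
t=6: a0@(2,1):P a1@(2,3):P a2@(2,0):P a3@(2,3):P a5@(2,3):P a6@(1,0):R
t=7: a0@(1,1):P a1@(1,3):P a2@(1,0):P a3@(1,3):P a5@(1,3):P a6@(0,0):R
t=8: a0@(0,1):P a1@(0,3):P a2@(0,0):P a3@(0,3):P a5@(0,3):P a6@(3,0):R

1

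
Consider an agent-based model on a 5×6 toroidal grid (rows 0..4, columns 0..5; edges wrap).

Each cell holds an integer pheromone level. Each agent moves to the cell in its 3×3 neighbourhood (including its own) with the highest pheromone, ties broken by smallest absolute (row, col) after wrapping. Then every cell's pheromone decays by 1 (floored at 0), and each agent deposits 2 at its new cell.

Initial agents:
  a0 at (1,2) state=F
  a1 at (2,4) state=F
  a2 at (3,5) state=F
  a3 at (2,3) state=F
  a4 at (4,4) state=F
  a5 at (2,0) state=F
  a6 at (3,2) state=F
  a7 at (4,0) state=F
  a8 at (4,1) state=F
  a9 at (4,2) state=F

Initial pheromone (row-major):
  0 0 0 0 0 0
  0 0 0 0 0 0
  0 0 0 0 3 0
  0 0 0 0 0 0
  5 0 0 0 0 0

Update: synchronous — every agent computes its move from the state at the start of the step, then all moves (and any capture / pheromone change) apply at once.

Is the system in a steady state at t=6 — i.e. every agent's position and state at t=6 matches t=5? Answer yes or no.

t=1: a0@(0,1) a1@(2,4) a2@(4,0) a3@(2,4) a4@(0,3) a5@(1,0) a6@(2,1) a7@(4,0) a8@(4,0) a9@(0,1) | pheromone: 0 4 0 2 0 0 / 2 0 0 0 0 0 / 0 2 0 0 6 0 / 0 0 0 0 0 0 / 10 0 0 0 0 0
t=2: a0@(4,0) a1@(2,4) a2@(4,0) a3@(2,4) a4@(0,3) a5@(0,1) a6@(1,0) a7@(4,0) a8@(4,0) a9@(4,0) | pheromone: 0 5 0 3 0 0 / 3 0 0 0 0 0 / 0 1 0 0 9 0 / 0 0 0 0 0 0 / 19 0 0 0 0 0
t=3: a0@(4,0) a1@(2,4) a2@(4,0) a3@(2,4) a4@(0,3) a5@(4,0) a6@(0,1) a7@(4,0) a8@(4,0) a9@(4,0) | pheromone: 0 6 0 4 0 0 / 2 0 0 0 0 0 / 0 0 0 0 12 0 / 0 0 0 0 0 0 / 30 0 0 0 0 0
t=4: a0@(4,0) a1@(2,4) a2@(4,0) a3@(2,4) a4@(0,3) a5@(4,0) a6@(4,0) a7@(4,0) a8@(4,0) a9@(4,0) | pheromone: 0 5 0 5 0 0 / 1 0 0 0 0 0 / 0 0 0 0 15 0 / 0 0 0 0 0 0 / 43 0 0 0 0 0
t=5: a0@(4,0) a1@(2,4) a2@(4,0) a3@(2,4) a4@(0,3) a5@(4,0) a6@(4,0) a7@(4,0) a8@(4,0) a9@(4,0) | pheromone: 0 4 0 6 0 0 / 0 0 0 0 0 0 / 0 0 0 0 18 0 / 0 0 0 0 0 0 / 56 0 0 0 0 0
t=6: a0@(4,0) a1@(2,4) a2@(4,0) a3@(2,4) a4@(0,3) a5@(4,0) a6@(4,0) a7@(4,0) a8@(4,0) a9@(4,0) | pheromone: 0 3 0 7 0 0 / 0 0 0 0 0 0 / 0 0 0 0 21 0 / 0 0 0 0 0 0 / 69 0 0 0 0 0

yes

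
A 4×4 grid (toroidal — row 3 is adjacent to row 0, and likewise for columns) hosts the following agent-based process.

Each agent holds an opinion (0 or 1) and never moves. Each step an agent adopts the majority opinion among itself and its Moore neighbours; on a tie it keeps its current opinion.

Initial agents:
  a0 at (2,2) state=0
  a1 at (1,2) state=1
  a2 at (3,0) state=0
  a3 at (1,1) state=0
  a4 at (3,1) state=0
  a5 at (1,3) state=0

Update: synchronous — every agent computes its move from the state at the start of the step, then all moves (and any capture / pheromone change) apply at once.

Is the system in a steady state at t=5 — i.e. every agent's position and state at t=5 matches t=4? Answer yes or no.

yes

t=1: a0@(2,2):0 a1@(1,2):0 a2@(3,0):0 a3@(1,1):0 a4@(3,1):0 a5@(1,3):0
t=2: (unchanged — steady state)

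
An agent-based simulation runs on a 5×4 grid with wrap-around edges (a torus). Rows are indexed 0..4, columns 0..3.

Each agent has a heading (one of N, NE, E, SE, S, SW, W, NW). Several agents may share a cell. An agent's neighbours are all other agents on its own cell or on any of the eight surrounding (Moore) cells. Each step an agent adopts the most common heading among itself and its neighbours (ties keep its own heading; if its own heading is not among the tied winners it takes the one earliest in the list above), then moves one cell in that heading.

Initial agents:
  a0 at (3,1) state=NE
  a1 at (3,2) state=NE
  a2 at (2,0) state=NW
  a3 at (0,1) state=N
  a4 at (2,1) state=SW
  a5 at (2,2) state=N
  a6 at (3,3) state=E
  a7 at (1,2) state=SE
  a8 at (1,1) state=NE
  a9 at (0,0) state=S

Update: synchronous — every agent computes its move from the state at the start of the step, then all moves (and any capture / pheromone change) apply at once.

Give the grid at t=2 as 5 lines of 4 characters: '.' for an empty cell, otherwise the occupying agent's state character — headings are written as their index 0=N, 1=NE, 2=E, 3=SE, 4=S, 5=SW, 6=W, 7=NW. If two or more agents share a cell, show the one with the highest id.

1111
1..1
....
.2..
.00.

t=1: a0@(2,2):NE a1@(2,3):NE a2@(1,1):NE a3@(4,1):N a4@(1,2):NE a5@(1,3):NE a6@(3,0):E a7@(0,2):N a8@(0,1):N a9@(1,0):S
t=2: a0@(1,3):NE a1@(1,0):NE a2@(0,2):NE a3@(3,1):N a4@(0,3):NE a5@(0,0):NE a6@(3,1):E a7@(4,2):N a8@(4,1):N a9@(0,1):NE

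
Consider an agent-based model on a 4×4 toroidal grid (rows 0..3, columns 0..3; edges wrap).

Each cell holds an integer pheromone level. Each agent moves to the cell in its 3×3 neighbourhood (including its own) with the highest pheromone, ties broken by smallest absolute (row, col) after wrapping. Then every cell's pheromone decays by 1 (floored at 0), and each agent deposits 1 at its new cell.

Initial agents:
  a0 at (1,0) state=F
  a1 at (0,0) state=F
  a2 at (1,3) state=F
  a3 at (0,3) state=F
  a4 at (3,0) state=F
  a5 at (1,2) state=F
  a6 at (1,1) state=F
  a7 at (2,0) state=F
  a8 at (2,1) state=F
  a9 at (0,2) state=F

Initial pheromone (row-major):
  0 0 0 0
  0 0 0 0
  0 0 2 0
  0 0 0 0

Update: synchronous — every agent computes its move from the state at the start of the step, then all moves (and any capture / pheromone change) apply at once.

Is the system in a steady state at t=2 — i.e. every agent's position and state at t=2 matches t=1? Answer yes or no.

t=1: a0@(0,0) a1@(0,0) a2@(2,2) a3@(0,0) a4@(0,0) a5@(2,2) a6@(2,2) a7@(1,0) a8@(2,2) a9@(0,1) | pheromone: 4 1 0 0 / 1 0 0 0 / 0 0 5 0 / 0 0 0 0
t=2: a0@(0,0) a1@(0,0) a2@(2,2) a3@(0,0) a4@(0,0) a5@(2,2) a6@(2,2) a7@(0,0) a8@(2,2) a9@(0,0) | pheromone: 9 0 0 0 / 0 0 0 0 / 0 0 8 0 / 0 0 0 0

no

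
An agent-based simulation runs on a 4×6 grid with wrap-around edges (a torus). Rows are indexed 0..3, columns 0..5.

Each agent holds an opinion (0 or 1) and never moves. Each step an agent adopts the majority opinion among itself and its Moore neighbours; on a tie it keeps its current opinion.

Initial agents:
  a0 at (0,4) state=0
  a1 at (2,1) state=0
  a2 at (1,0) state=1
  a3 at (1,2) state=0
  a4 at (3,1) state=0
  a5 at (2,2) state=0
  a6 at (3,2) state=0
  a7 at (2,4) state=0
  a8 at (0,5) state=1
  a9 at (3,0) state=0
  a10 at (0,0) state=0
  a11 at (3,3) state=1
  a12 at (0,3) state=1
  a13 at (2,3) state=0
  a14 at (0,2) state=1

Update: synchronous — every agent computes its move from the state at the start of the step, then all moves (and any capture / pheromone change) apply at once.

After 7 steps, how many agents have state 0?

t=1: a0@(0,4):1 a1@(2,1):0 a2@(1,0):1 a3@(1,2):0 a4@(3,1):0 a5@(2,2):0 a6@(3,2):0 a7@(2,4):0 a8@(0,5):0 a9@(3,0):0 a10@(0,0):0 a11@(3,3):0 a12@(0,3):1 a13@(2,3):0 a14@(0,2):1
t=2: a0@(0,4):1 a1@(2,1):0 a2@(1,0):0 a3@(1,2):0 a4@(3,1):0 a5@(2,2):0 a6@(3,2):0 a7@(2,4):0 a8@(0,5):0 a9@(3,0):0 a10@(0,0):0 a11@(3,3):0 a12@(0,3):1 a13@(2,3):0 a14@(0,2):0
t=3: a0@(0,4):1 a1@(2,1):0 a2@(1,0):0 a3@(1,2):0 a4@(3,1):0 a5@(2,2):0 a6@(3,2):0 a7@(2,4):0 a8@(0,5):0 a9@(3,0):0 a10@(0,0):0 a11@(3,3):0 a12@(0,3):0 a13@(2,3):0 a14@(0,2):0
t=4: a0@(0,4):0 a1@(2,1):0 a2@(1,0):0 a3@(1,2):0 a4@(3,1):0 a5@(2,2):0 a6@(3,2):0 a7@(2,4):0 a8@(0,5):0 a9@(3,0):0 a10@(0,0):0 a11@(3,3):0 a12@(0,3):0 a13@(2,3):0 a14@(0,2):0
t=5: (unchanged — steady state)

15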